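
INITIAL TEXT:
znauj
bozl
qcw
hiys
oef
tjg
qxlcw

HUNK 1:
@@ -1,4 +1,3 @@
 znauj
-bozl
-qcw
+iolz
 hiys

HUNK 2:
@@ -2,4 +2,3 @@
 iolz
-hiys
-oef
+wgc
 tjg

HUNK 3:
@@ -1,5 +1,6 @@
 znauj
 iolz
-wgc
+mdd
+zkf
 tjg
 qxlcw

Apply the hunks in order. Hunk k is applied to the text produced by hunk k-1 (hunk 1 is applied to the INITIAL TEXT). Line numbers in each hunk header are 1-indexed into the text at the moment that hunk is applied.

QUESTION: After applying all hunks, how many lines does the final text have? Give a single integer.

Hunk 1: at line 1 remove [bozl,qcw] add [iolz] -> 6 lines: znauj iolz hiys oef tjg qxlcw
Hunk 2: at line 2 remove [hiys,oef] add [wgc] -> 5 lines: znauj iolz wgc tjg qxlcw
Hunk 3: at line 1 remove [wgc] add [mdd,zkf] -> 6 lines: znauj iolz mdd zkf tjg qxlcw
Final line count: 6

Answer: 6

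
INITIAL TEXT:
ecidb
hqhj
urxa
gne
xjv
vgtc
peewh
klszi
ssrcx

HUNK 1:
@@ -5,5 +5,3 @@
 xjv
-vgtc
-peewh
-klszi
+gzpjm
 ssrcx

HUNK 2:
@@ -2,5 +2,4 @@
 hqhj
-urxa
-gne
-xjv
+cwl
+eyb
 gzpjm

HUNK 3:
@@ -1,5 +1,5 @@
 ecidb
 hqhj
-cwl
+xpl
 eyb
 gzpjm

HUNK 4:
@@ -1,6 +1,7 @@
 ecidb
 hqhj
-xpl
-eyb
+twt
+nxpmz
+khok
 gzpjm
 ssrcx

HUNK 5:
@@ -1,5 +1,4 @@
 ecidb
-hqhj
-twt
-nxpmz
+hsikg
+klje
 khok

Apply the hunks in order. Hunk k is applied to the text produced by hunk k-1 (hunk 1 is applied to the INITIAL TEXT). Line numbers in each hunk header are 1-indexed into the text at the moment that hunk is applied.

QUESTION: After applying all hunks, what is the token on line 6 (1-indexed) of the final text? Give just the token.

Answer: ssrcx

Derivation:
Hunk 1: at line 5 remove [vgtc,peewh,klszi] add [gzpjm] -> 7 lines: ecidb hqhj urxa gne xjv gzpjm ssrcx
Hunk 2: at line 2 remove [urxa,gne,xjv] add [cwl,eyb] -> 6 lines: ecidb hqhj cwl eyb gzpjm ssrcx
Hunk 3: at line 1 remove [cwl] add [xpl] -> 6 lines: ecidb hqhj xpl eyb gzpjm ssrcx
Hunk 4: at line 1 remove [xpl,eyb] add [twt,nxpmz,khok] -> 7 lines: ecidb hqhj twt nxpmz khok gzpjm ssrcx
Hunk 5: at line 1 remove [hqhj,twt,nxpmz] add [hsikg,klje] -> 6 lines: ecidb hsikg klje khok gzpjm ssrcx
Final line 6: ssrcx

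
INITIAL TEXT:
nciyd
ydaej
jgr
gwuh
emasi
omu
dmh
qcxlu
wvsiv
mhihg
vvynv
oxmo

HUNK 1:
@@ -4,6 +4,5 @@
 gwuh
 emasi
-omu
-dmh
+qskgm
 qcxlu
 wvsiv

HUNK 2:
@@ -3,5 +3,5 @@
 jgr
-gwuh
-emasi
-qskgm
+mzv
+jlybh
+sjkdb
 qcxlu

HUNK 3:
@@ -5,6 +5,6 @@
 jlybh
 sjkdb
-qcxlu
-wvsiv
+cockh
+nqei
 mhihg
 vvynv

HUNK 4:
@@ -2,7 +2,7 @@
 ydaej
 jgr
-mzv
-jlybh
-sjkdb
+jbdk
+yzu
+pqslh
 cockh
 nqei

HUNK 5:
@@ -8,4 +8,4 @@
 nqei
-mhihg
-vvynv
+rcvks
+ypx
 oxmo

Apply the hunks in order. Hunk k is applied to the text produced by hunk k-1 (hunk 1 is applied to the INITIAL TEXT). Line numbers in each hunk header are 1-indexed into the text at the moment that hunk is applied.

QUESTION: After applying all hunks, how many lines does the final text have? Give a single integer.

Hunk 1: at line 4 remove [omu,dmh] add [qskgm] -> 11 lines: nciyd ydaej jgr gwuh emasi qskgm qcxlu wvsiv mhihg vvynv oxmo
Hunk 2: at line 3 remove [gwuh,emasi,qskgm] add [mzv,jlybh,sjkdb] -> 11 lines: nciyd ydaej jgr mzv jlybh sjkdb qcxlu wvsiv mhihg vvynv oxmo
Hunk 3: at line 5 remove [qcxlu,wvsiv] add [cockh,nqei] -> 11 lines: nciyd ydaej jgr mzv jlybh sjkdb cockh nqei mhihg vvynv oxmo
Hunk 4: at line 2 remove [mzv,jlybh,sjkdb] add [jbdk,yzu,pqslh] -> 11 lines: nciyd ydaej jgr jbdk yzu pqslh cockh nqei mhihg vvynv oxmo
Hunk 5: at line 8 remove [mhihg,vvynv] add [rcvks,ypx] -> 11 lines: nciyd ydaej jgr jbdk yzu pqslh cockh nqei rcvks ypx oxmo
Final line count: 11

Answer: 11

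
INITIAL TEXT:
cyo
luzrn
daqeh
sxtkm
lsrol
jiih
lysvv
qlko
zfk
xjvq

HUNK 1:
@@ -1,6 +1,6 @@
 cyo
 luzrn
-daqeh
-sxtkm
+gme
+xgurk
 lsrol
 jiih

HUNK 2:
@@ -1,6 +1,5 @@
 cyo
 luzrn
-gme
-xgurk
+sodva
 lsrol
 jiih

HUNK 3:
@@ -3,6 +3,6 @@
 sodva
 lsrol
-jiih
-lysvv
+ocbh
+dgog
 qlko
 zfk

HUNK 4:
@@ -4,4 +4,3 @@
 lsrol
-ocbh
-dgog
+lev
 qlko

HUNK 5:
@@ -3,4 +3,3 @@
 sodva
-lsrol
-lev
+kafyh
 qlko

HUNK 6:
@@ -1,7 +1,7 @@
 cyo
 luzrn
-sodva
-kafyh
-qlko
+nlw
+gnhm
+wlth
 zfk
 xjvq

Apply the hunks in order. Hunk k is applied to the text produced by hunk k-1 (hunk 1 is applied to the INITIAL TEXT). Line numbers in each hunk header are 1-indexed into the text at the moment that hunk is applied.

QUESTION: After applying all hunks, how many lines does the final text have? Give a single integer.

Hunk 1: at line 1 remove [daqeh,sxtkm] add [gme,xgurk] -> 10 lines: cyo luzrn gme xgurk lsrol jiih lysvv qlko zfk xjvq
Hunk 2: at line 1 remove [gme,xgurk] add [sodva] -> 9 lines: cyo luzrn sodva lsrol jiih lysvv qlko zfk xjvq
Hunk 3: at line 3 remove [jiih,lysvv] add [ocbh,dgog] -> 9 lines: cyo luzrn sodva lsrol ocbh dgog qlko zfk xjvq
Hunk 4: at line 4 remove [ocbh,dgog] add [lev] -> 8 lines: cyo luzrn sodva lsrol lev qlko zfk xjvq
Hunk 5: at line 3 remove [lsrol,lev] add [kafyh] -> 7 lines: cyo luzrn sodva kafyh qlko zfk xjvq
Hunk 6: at line 1 remove [sodva,kafyh,qlko] add [nlw,gnhm,wlth] -> 7 lines: cyo luzrn nlw gnhm wlth zfk xjvq
Final line count: 7

Answer: 7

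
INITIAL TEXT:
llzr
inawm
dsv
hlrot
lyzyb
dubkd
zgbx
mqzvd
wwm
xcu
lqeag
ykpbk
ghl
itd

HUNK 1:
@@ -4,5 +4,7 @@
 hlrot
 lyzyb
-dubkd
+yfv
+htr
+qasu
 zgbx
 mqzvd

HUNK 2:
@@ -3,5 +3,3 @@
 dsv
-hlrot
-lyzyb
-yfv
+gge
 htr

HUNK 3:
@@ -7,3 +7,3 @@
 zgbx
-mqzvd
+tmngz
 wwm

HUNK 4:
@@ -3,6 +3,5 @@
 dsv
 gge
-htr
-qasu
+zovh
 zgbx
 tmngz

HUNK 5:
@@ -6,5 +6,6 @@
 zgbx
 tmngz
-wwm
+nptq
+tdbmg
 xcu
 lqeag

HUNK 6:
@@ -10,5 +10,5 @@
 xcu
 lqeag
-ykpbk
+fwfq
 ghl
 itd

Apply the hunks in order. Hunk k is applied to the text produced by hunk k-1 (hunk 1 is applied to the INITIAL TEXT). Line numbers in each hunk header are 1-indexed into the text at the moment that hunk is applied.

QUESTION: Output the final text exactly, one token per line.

Answer: llzr
inawm
dsv
gge
zovh
zgbx
tmngz
nptq
tdbmg
xcu
lqeag
fwfq
ghl
itd

Derivation:
Hunk 1: at line 4 remove [dubkd] add [yfv,htr,qasu] -> 16 lines: llzr inawm dsv hlrot lyzyb yfv htr qasu zgbx mqzvd wwm xcu lqeag ykpbk ghl itd
Hunk 2: at line 3 remove [hlrot,lyzyb,yfv] add [gge] -> 14 lines: llzr inawm dsv gge htr qasu zgbx mqzvd wwm xcu lqeag ykpbk ghl itd
Hunk 3: at line 7 remove [mqzvd] add [tmngz] -> 14 lines: llzr inawm dsv gge htr qasu zgbx tmngz wwm xcu lqeag ykpbk ghl itd
Hunk 4: at line 3 remove [htr,qasu] add [zovh] -> 13 lines: llzr inawm dsv gge zovh zgbx tmngz wwm xcu lqeag ykpbk ghl itd
Hunk 5: at line 6 remove [wwm] add [nptq,tdbmg] -> 14 lines: llzr inawm dsv gge zovh zgbx tmngz nptq tdbmg xcu lqeag ykpbk ghl itd
Hunk 6: at line 10 remove [ykpbk] add [fwfq] -> 14 lines: llzr inawm dsv gge zovh zgbx tmngz nptq tdbmg xcu lqeag fwfq ghl itd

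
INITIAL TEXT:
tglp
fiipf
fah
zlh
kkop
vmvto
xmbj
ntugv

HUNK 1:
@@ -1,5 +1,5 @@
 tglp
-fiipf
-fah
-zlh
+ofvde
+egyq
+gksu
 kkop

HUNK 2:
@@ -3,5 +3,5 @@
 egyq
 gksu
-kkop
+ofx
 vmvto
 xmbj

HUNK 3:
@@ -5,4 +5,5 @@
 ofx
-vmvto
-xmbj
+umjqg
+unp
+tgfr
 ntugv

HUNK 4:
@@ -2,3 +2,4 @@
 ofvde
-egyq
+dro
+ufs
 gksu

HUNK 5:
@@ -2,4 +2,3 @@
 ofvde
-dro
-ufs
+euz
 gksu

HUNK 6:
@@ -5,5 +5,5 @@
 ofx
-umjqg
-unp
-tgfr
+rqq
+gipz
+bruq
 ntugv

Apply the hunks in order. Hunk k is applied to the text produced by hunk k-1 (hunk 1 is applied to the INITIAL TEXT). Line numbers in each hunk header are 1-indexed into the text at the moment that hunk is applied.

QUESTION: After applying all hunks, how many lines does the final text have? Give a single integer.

Hunk 1: at line 1 remove [fiipf,fah,zlh] add [ofvde,egyq,gksu] -> 8 lines: tglp ofvde egyq gksu kkop vmvto xmbj ntugv
Hunk 2: at line 3 remove [kkop] add [ofx] -> 8 lines: tglp ofvde egyq gksu ofx vmvto xmbj ntugv
Hunk 3: at line 5 remove [vmvto,xmbj] add [umjqg,unp,tgfr] -> 9 lines: tglp ofvde egyq gksu ofx umjqg unp tgfr ntugv
Hunk 4: at line 2 remove [egyq] add [dro,ufs] -> 10 lines: tglp ofvde dro ufs gksu ofx umjqg unp tgfr ntugv
Hunk 5: at line 2 remove [dro,ufs] add [euz] -> 9 lines: tglp ofvde euz gksu ofx umjqg unp tgfr ntugv
Hunk 6: at line 5 remove [umjqg,unp,tgfr] add [rqq,gipz,bruq] -> 9 lines: tglp ofvde euz gksu ofx rqq gipz bruq ntugv
Final line count: 9

Answer: 9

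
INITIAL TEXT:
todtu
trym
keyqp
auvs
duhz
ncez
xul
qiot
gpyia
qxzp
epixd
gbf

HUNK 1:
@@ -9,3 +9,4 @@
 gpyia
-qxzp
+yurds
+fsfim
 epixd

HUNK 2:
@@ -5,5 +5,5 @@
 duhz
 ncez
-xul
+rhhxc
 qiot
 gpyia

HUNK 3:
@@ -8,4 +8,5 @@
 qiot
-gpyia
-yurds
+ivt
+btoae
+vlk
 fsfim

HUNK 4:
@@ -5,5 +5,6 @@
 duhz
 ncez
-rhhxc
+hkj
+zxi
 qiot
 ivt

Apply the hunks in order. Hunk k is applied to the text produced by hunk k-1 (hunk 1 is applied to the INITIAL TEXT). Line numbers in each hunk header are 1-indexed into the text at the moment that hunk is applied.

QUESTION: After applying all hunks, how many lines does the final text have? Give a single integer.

Hunk 1: at line 9 remove [qxzp] add [yurds,fsfim] -> 13 lines: todtu trym keyqp auvs duhz ncez xul qiot gpyia yurds fsfim epixd gbf
Hunk 2: at line 5 remove [xul] add [rhhxc] -> 13 lines: todtu trym keyqp auvs duhz ncez rhhxc qiot gpyia yurds fsfim epixd gbf
Hunk 3: at line 8 remove [gpyia,yurds] add [ivt,btoae,vlk] -> 14 lines: todtu trym keyqp auvs duhz ncez rhhxc qiot ivt btoae vlk fsfim epixd gbf
Hunk 4: at line 5 remove [rhhxc] add [hkj,zxi] -> 15 lines: todtu trym keyqp auvs duhz ncez hkj zxi qiot ivt btoae vlk fsfim epixd gbf
Final line count: 15

Answer: 15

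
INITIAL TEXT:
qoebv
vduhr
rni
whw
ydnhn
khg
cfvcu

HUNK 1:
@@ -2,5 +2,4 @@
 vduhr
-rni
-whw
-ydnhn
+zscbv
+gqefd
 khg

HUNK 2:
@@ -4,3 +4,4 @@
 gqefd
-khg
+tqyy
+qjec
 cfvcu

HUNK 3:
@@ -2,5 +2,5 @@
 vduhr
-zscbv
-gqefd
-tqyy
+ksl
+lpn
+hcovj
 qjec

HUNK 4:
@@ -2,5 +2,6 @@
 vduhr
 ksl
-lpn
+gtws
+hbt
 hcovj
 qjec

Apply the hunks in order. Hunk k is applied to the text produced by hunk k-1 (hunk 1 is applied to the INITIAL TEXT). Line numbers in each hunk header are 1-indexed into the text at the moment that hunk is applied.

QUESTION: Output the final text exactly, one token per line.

Answer: qoebv
vduhr
ksl
gtws
hbt
hcovj
qjec
cfvcu

Derivation:
Hunk 1: at line 2 remove [rni,whw,ydnhn] add [zscbv,gqefd] -> 6 lines: qoebv vduhr zscbv gqefd khg cfvcu
Hunk 2: at line 4 remove [khg] add [tqyy,qjec] -> 7 lines: qoebv vduhr zscbv gqefd tqyy qjec cfvcu
Hunk 3: at line 2 remove [zscbv,gqefd,tqyy] add [ksl,lpn,hcovj] -> 7 lines: qoebv vduhr ksl lpn hcovj qjec cfvcu
Hunk 4: at line 2 remove [lpn] add [gtws,hbt] -> 8 lines: qoebv vduhr ksl gtws hbt hcovj qjec cfvcu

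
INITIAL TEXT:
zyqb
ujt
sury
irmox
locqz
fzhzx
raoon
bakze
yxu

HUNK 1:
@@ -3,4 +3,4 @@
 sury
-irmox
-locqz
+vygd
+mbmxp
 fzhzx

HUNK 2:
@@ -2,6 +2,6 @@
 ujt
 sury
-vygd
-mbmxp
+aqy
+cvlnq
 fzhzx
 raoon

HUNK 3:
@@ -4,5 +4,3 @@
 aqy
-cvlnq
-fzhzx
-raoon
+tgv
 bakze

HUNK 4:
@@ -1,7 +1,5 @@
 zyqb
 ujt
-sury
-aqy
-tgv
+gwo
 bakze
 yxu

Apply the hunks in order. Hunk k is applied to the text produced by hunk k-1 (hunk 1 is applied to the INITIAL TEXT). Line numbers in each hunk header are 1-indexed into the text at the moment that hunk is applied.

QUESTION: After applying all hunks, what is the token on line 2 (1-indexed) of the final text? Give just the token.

Answer: ujt

Derivation:
Hunk 1: at line 3 remove [irmox,locqz] add [vygd,mbmxp] -> 9 lines: zyqb ujt sury vygd mbmxp fzhzx raoon bakze yxu
Hunk 2: at line 2 remove [vygd,mbmxp] add [aqy,cvlnq] -> 9 lines: zyqb ujt sury aqy cvlnq fzhzx raoon bakze yxu
Hunk 3: at line 4 remove [cvlnq,fzhzx,raoon] add [tgv] -> 7 lines: zyqb ujt sury aqy tgv bakze yxu
Hunk 4: at line 1 remove [sury,aqy,tgv] add [gwo] -> 5 lines: zyqb ujt gwo bakze yxu
Final line 2: ujt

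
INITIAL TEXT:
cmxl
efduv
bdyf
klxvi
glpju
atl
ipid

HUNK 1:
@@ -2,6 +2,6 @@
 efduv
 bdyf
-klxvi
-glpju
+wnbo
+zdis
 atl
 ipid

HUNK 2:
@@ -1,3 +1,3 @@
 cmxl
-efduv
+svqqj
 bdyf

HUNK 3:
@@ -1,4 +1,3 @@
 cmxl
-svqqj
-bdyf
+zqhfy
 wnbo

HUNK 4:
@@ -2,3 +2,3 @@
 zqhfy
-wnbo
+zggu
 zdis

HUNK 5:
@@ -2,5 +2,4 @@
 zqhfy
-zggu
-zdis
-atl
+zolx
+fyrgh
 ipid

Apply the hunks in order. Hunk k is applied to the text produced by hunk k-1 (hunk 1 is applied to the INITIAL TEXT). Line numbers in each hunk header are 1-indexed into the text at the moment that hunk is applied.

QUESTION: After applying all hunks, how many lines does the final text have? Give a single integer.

Hunk 1: at line 2 remove [klxvi,glpju] add [wnbo,zdis] -> 7 lines: cmxl efduv bdyf wnbo zdis atl ipid
Hunk 2: at line 1 remove [efduv] add [svqqj] -> 7 lines: cmxl svqqj bdyf wnbo zdis atl ipid
Hunk 3: at line 1 remove [svqqj,bdyf] add [zqhfy] -> 6 lines: cmxl zqhfy wnbo zdis atl ipid
Hunk 4: at line 2 remove [wnbo] add [zggu] -> 6 lines: cmxl zqhfy zggu zdis atl ipid
Hunk 5: at line 2 remove [zggu,zdis,atl] add [zolx,fyrgh] -> 5 lines: cmxl zqhfy zolx fyrgh ipid
Final line count: 5

Answer: 5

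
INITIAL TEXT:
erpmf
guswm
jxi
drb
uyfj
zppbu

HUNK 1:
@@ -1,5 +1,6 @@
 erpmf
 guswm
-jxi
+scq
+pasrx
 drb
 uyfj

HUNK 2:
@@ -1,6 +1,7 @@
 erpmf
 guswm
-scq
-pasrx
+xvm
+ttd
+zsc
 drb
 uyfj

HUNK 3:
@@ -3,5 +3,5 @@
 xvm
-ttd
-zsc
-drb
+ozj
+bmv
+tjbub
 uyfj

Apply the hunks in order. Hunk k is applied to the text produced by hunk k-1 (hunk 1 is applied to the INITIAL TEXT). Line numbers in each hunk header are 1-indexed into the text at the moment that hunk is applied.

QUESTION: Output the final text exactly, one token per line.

Hunk 1: at line 1 remove [jxi] add [scq,pasrx] -> 7 lines: erpmf guswm scq pasrx drb uyfj zppbu
Hunk 2: at line 1 remove [scq,pasrx] add [xvm,ttd,zsc] -> 8 lines: erpmf guswm xvm ttd zsc drb uyfj zppbu
Hunk 3: at line 3 remove [ttd,zsc,drb] add [ozj,bmv,tjbub] -> 8 lines: erpmf guswm xvm ozj bmv tjbub uyfj zppbu

Answer: erpmf
guswm
xvm
ozj
bmv
tjbub
uyfj
zppbu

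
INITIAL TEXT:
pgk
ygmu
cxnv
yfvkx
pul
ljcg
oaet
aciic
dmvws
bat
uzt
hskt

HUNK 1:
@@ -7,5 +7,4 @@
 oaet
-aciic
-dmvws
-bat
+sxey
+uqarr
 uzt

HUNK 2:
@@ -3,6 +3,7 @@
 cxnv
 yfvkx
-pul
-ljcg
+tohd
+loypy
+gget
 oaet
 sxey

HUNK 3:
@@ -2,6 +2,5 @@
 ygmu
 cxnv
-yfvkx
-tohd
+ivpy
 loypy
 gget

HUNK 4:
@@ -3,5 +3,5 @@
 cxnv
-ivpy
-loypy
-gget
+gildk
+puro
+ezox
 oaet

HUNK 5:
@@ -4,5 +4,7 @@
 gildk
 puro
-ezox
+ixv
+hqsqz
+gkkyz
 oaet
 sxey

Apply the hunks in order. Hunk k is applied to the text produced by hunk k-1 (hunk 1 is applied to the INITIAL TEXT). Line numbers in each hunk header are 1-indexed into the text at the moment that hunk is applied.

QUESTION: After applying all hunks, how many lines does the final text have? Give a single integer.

Answer: 13

Derivation:
Hunk 1: at line 7 remove [aciic,dmvws,bat] add [sxey,uqarr] -> 11 lines: pgk ygmu cxnv yfvkx pul ljcg oaet sxey uqarr uzt hskt
Hunk 2: at line 3 remove [pul,ljcg] add [tohd,loypy,gget] -> 12 lines: pgk ygmu cxnv yfvkx tohd loypy gget oaet sxey uqarr uzt hskt
Hunk 3: at line 2 remove [yfvkx,tohd] add [ivpy] -> 11 lines: pgk ygmu cxnv ivpy loypy gget oaet sxey uqarr uzt hskt
Hunk 4: at line 3 remove [ivpy,loypy,gget] add [gildk,puro,ezox] -> 11 lines: pgk ygmu cxnv gildk puro ezox oaet sxey uqarr uzt hskt
Hunk 5: at line 4 remove [ezox] add [ixv,hqsqz,gkkyz] -> 13 lines: pgk ygmu cxnv gildk puro ixv hqsqz gkkyz oaet sxey uqarr uzt hskt
Final line count: 13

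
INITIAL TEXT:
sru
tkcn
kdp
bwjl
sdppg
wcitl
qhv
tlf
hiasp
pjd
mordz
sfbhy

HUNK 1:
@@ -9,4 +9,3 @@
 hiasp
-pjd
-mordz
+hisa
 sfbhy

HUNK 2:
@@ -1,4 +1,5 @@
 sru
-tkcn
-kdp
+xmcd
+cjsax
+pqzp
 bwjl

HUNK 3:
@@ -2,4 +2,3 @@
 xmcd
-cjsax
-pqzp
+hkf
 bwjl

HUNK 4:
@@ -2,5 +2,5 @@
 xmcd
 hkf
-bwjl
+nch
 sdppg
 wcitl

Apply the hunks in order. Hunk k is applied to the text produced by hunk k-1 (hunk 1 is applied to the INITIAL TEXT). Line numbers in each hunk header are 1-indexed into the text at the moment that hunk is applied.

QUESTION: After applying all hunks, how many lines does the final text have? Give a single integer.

Answer: 11

Derivation:
Hunk 1: at line 9 remove [pjd,mordz] add [hisa] -> 11 lines: sru tkcn kdp bwjl sdppg wcitl qhv tlf hiasp hisa sfbhy
Hunk 2: at line 1 remove [tkcn,kdp] add [xmcd,cjsax,pqzp] -> 12 lines: sru xmcd cjsax pqzp bwjl sdppg wcitl qhv tlf hiasp hisa sfbhy
Hunk 3: at line 2 remove [cjsax,pqzp] add [hkf] -> 11 lines: sru xmcd hkf bwjl sdppg wcitl qhv tlf hiasp hisa sfbhy
Hunk 4: at line 2 remove [bwjl] add [nch] -> 11 lines: sru xmcd hkf nch sdppg wcitl qhv tlf hiasp hisa sfbhy
Final line count: 11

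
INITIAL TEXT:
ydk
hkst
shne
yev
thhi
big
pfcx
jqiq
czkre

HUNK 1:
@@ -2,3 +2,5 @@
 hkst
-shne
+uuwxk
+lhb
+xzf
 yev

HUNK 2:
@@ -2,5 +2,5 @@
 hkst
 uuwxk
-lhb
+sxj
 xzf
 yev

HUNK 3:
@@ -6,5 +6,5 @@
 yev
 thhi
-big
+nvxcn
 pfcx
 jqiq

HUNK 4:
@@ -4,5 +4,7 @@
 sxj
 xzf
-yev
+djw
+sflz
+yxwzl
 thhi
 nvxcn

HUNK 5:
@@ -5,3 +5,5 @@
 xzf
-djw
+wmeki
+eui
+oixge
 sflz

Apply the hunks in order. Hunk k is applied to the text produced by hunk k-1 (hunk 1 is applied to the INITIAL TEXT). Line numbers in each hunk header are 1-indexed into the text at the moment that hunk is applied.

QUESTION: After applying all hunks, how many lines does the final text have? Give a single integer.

Hunk 1: at line 2 remove [shne] add [uuwxk,lhb,xzf] -> 11 lines: ydk hkst uuwxk lhb xzf yev thhi big pfcx jqiq czkre
Hunk 2: at line 2 remove [lhb] add [sxj] -> 11 lines: ydk hkst uuwxk sxj xzf yev thhi big pfcx jqiq czkre
Hunk 3: at line 6 remove [big] add [nvxcn] -> 11 lines: ydk hkst uuwxk sxj xzf yev thhi nvxcn pfcx jqiq czkre
Hunk 4: at line 4 remove [yev] add [djw,sflz,yxwzl] -> 13 lines: ydk hkst uuwxk sxj xzf djw sflz yxwzl thhi nvxcn pfcx jqiq czkre
Hunk 5: at line 5 remove [djw] add [wmeki,eui,oixge] -> 15 lines: ydk hkst uuwxk sxj xzf wmeki eui oixge sflz yxwzl thhi nvxcn pfcx jqiq czkre
Final line count: 15

Answer: 15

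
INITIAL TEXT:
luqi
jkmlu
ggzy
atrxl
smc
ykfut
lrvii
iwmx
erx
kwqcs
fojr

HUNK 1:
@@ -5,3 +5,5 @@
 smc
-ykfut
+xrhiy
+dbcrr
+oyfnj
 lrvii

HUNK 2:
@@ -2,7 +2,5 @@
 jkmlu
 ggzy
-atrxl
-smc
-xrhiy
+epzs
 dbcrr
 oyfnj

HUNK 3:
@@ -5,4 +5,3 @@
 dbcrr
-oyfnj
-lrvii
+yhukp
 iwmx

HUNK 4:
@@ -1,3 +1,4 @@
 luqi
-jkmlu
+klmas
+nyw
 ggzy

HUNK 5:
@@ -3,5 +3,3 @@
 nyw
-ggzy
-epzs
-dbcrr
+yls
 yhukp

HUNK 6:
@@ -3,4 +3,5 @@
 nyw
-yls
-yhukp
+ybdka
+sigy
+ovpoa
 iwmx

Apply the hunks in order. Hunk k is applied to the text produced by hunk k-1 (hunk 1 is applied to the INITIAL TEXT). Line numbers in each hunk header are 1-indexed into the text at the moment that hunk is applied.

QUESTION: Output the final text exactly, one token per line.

Hunk 1: at line 5 remove [ykfut] add [xrhiy,dbcrr,oyfnj] -> 13 lines: luqi jkmlu ggzy atrxl smc xrhiy dbcrr oyfnj lrvii iwmx erx kwqcs fojr
Hunk 2: at line 2 remove [atrxl,smc,xrhiy] add [epzs] -> 11 lines: luqi jkmlu ggzy epzs dbcrr oyfnj lrvii iwmx erx kwqcs fojr
Hunk 3: at line 5 remove [oyfnj,lrvii] add [yhukp] -> 10 lines: luqi jkmlu ggzy epzs dbcrr yhukp iwmx erx kwqcs fojr
Hunk 4: at line 1 remove [jkmlu] add [klmas,nyw] -> 11 lines: luqi klmas nyw ggzy epzs dbcrr yhukp iwmx erx kwqcs fojr
Hunk 5: at line 3 remove [ggzy,epzs,dbcrr] add [yls] -> 9 lines: luqi klmas nyw yls yhukp iwmx erx kwqcs fojr
Hunk 6: at line 3 remove [yls,yhukp] add [ybdka,sigy,ovpoa] -> 10 lines: luqi klmas nyw ybdka sigy ovpoa iwmx erx kwqcs fojr

Answer: luqi
klmas
nyw
ybdka
sigy
ovpoa
iwmx
erx
kwqcs
fojr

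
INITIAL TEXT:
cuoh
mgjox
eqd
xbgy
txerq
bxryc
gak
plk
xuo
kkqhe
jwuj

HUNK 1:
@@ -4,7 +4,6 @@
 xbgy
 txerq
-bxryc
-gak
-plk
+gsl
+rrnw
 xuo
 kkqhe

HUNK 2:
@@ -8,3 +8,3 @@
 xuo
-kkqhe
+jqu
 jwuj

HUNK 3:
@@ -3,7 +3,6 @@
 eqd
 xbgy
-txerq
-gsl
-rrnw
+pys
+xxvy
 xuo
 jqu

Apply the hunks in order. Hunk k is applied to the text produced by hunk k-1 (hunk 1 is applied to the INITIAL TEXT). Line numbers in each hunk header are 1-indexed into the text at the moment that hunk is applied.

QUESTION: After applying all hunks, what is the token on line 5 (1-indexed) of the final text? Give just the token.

Hunk 1: at line 4 remove [bxryc,gak,plk] add [gsl,rrnw] -> 10 lines: cuoh mgjox eqd xbgy txerq gsl rrnw xuo kkqhe jwuj
Hunk 2: at line 8 remove [kkqhe] add [jqu] -> 10 lines: cuoh mgjox eqd xbgy txerq gsl rrnw xuo jqu jwuj
Hunk 3: at line 3 remove [txerq,gsl,rrnw] add [pys,xxvy] -> 9 lines: cuoh mgjox eqd xbgy pys xxvy xuo jqu jwuj
Final line 5: pys

Answer: pys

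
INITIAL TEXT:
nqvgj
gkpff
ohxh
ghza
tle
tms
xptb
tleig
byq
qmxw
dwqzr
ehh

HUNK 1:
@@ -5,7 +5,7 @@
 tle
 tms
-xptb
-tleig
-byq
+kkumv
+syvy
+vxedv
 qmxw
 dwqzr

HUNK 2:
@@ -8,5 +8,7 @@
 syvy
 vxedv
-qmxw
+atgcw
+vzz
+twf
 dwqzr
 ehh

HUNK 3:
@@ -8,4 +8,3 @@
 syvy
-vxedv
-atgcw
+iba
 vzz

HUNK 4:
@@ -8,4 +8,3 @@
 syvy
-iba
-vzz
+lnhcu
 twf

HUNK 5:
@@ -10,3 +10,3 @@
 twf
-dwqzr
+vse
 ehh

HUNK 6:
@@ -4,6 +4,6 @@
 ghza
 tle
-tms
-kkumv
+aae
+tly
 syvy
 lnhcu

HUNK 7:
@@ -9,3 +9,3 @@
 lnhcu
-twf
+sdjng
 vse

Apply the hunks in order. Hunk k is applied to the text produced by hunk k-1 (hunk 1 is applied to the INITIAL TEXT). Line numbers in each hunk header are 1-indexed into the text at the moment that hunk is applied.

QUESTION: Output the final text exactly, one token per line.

Answer: nqvgj
gkpff
ohxh
ghza
tle
aae
tly
syvy
lnhcu
sdjng
vse
ehh

Derivation:
Hunk 1: at line 5 remove [xptb,tleig,byq] add [kkumv,syvy,vxedv] -> 12 lines: nqvgj gkpff ohxh ghza tle tms kkumv syvy vxedv qmxw dwqzr ehh
Hunk 2: at line 8 remove [qmxw] add [atgcw,vzz,twf] -> 14 lines: nqvgj gkpff ohxh ghza tle tms kkumv syvy vxedv atgcw vzz twf dwqzr ehh
Hunk 3: at line 8 remove [vxedv,atgcw] add [iba] -> 13 lines: nqvgj gkpff ohxh ghza tle tms kkumv syvy iba vzz twf dwqzr ehh
Hunk 4: at line 8 remove [iba,vzz] add [lnhcu] -> 12 lines: nqvgj gkpff ohxh ghza tle tms kkumv syvy lnhcu twf dwqzr ehh
Hunk 5: at line 10 remove [dwqzr] add [vse] -> 12 lines: nqvgj gkpff ohxh ghza tle tms kkumv syvy lnhcu twf vse ehh
Hunk 6: at line 4 remove [tms,kkumv] add [aae,tly] -> 12 lines: nqvgj gkpff ohxh ghza tle aae tly syvy lnhcu twf vse ehh
Hunk 7: at line 9 remove [twf] add [sdjng] -> 12 lines: nqvgj gkpff ohxh ghza tle aae tly syvy lnhcu sdjng vse ehh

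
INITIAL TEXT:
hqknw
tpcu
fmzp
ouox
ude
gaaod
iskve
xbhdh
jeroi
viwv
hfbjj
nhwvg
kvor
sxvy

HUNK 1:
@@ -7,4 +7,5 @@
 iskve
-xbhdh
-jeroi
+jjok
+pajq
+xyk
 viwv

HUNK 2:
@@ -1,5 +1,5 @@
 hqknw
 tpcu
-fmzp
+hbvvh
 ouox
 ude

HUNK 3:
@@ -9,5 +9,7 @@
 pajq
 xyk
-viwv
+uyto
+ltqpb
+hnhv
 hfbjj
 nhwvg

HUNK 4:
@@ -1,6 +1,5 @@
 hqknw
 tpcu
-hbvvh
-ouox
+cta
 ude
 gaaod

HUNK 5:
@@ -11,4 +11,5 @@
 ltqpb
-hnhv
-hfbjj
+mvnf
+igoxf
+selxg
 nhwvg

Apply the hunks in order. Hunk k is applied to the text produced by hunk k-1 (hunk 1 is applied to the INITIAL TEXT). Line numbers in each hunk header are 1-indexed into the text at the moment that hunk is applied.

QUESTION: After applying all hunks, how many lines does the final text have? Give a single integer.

Hunk 1: at line 7 remove [xbhdh,jeroi] add [jjok,pajq,xyk] -> 15 lines: hqknw tpcu fmzp ouox ude gaaod iskve jjok pajq xyk viwv hfbjj nhwvg kvor sxvy
Hunk 2: at line 1 remove [fmzp] add [hbvvh] -> 15 lines: hqknw tpcu hbvvh ouox ude gaaod iskve jjok pajq xyk viwv hfbjj nhwvg kvor sxvy
Hunk 3: at line 9 remove [viwv] add [uyto,ltqpb,hnhv] -> 17 lines: hqknw tpcu hbvvh ouox ude gaaod iskve jjok pajq xyk uyto ltqpb hnhv hfbjj nhwvg kvor sxvy
Hunk 4: at line 1 remove [hbvvh,ouox] add [cta] -> 16 lines: hqknw tpcu cta ude gaaod iskve jjok pajq xyk uyto ltqpb hnhv hfbjj nhwvg kvor sxvy
Hunk 5: at line 11 remove [hnhv,hfbjj] add [mvnf,igoxf,selxg] -> 17 lines: hqknw tpcu cta ude gaaod iskve jjok pajq xyk uyto ltqpb mvnf igoxf selxg nhwvg kvor sxvy
Final line count: 17

Answer: 17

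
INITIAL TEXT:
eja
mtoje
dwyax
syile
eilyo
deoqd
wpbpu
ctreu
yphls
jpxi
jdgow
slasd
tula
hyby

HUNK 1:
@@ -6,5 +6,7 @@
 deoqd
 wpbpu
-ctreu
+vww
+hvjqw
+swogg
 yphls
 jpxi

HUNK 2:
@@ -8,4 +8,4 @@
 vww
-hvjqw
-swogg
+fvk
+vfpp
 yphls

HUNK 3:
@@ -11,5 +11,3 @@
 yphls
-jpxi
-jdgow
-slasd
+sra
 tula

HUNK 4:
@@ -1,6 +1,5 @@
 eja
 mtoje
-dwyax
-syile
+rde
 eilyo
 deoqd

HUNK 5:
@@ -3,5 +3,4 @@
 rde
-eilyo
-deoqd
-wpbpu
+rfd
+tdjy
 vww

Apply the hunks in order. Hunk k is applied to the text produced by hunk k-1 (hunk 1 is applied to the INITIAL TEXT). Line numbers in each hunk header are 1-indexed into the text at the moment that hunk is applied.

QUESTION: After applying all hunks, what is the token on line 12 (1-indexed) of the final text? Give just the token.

Answer: hyby

Derivation:
Hunk 1: at line 6 remove [ctreu] add [vww,hvjqw,swogg] -> 16 lines: eja mtoje dwyax syile eilyo deoqd wpbpu vww hvjqw swogg yphls jpxi jdgow slasd tula hyby
Hunk 2: at line 8 remove [hvjqw,swogg] add [fvk,vfpp] -> 16 lines: eja mtoje dwyax syile eilyo deoqd wpbpu vww fvk vfpp yphls jpxi jdgow slasd tula hyby
Hunk 3: at line 11 remove [jpxi,jdgow,slasd] add [sra] -> 14 lines: eja mtoje dwyax syile eilyo deoqd wpbpu vww fvk vfpp yphls sra tula hyby
Hunk 4: at line 1 remove [dwyax,syile] add [rde] -> 13 lines: eja mtoje rde eilyo deoqd wpbpu vww fvk vfpp yphls sra tula hyby
Hunk 5: at line 3 remove [eilyo,deoqd,wpbpu] add [rfd,tdjy] -> 12 lines: eja mtoje rde rfd tdjy vww fvk vfpp yphls sra tula hyby
Final line 12: hyby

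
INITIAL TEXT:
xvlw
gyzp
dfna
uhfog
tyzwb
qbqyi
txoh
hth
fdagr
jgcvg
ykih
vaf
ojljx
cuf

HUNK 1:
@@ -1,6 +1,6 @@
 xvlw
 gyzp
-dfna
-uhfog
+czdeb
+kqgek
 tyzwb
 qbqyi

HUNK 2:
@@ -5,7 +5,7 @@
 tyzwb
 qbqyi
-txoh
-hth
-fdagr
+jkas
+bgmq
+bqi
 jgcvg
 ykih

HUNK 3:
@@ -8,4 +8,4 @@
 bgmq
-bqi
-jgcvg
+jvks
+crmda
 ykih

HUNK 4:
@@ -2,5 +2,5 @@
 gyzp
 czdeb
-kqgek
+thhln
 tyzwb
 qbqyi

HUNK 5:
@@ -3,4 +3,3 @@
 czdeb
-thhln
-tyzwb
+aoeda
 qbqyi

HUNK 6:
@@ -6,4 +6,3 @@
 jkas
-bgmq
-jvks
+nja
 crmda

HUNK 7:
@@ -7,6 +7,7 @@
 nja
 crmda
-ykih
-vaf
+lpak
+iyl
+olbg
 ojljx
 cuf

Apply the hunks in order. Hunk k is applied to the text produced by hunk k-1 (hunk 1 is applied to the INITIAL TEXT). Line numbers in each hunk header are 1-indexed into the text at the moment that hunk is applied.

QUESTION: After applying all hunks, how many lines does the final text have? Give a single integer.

Hunk 1: at line 1 remove [dfna,uhfog] add [czdeb,kqgek] -> 14 lines: xvlw gyzp czdeb kqgek tyzwb qbqyi txoh hth fdagr jgcvg ykih vaf ojljx cuf
Hunk 2: at line 5 remove [txoh,hth,fdagr] add [jkas,bgmq,bqi] -> 14 lines: xvlw gyzp czdeb kqgek tyzwb qbqyi jkas bgmq bqi jgcvg ykih vaf ojljx cuf
Hunk 3: at line 8 remove [bqi,jgcvg] add [jvks,crmda] -> 14 lines: xvlw gyzp czdeb kqgek tyzwb qbqyi jkas bgmq jvks crmda ykih vaf ojljx cuf
Hunk 4: at line 2 remove [kqgek] add [thhln] -> 14 lines: xvlw gyzp czdeb thhln tyzwb qbqyi jkas bgmq jvks crmda ykih vaf ojljx cuf
Hunk 5: at line 3 remove [thhln,tyzwb] add [aoeda] -> 13 lines: xvlw gyzp czdeb aoeda qbqyi jkas bgmq jvks crmda ykih vaf ojljx cuf
Hunk 6: at line 6 remove [bgmq,jvks] add [nja] -> 12 lines: xvlw gyzp czdeb aoeda qbqyi jkas nja crmda ykih vaf ojljx cuf
Hunk 7: at line 7 remove [ykih,vaf] add [lpak,iyl,olbg] -> 13 lines: xvlw gyzp czdeb aoeda qbqyi jkas nja crmda lpak iyl olbg ojljx cuf
Final line count: 13

Answer: 13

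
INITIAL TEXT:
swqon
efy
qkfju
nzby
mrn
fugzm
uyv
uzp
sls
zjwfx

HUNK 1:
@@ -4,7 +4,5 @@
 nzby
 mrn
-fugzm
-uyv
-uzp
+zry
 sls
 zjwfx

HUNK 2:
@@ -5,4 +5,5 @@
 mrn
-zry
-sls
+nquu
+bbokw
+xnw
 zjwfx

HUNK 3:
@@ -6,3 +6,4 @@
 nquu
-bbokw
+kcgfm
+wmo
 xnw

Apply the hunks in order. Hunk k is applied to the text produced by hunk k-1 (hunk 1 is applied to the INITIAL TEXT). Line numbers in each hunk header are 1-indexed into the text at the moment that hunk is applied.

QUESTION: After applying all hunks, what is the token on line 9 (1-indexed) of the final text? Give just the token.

Answer: xnw

Derivation:
Hunk 1: at line 4 remove [fugzm,uyv,uzp] add [zry] -> 8 lines: swqon efy qkfju nzby mrn zry sls zjwfx
Hunk 2: at line 5 remove [zry,sls] add [nquu,bbokw,xnw] -> 9 lines: swqon efy qkfju nzby mrn nquu bbokw xnw zjwfx
Hunk 3: at line 6 remove [bbokw] add [kcgfm,wmo] -> 10 lines: swqon efy qkfju nzby mrn nquu kcgfm wmo xnw zjwfx
Final line 9: xnw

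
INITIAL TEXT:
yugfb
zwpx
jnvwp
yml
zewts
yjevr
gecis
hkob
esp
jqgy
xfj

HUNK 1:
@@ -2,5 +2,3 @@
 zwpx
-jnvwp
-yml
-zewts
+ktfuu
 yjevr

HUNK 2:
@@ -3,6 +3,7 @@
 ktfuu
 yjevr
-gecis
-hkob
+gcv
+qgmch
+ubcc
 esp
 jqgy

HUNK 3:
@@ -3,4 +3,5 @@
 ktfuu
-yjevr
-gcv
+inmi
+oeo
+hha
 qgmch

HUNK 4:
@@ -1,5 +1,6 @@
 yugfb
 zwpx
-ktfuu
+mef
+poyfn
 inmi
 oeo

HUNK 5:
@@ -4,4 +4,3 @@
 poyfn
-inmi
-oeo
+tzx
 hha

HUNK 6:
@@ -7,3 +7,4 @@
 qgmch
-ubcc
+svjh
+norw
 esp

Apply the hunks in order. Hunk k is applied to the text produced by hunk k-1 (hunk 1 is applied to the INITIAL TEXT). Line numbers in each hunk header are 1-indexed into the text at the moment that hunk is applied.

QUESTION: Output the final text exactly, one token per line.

Hunk 1: at line 2 remove [jnvwp,yml,zewts] add [ktfuu] -> 9 lines: yugfb zwpx ktfuu yjevr gecis hkob esp jqgy xfj
Hunk 2: at line 3 remove [gecis,hkob] add [gcv,qgmch,ubcc] -> 10 lines: yugfb zwpx ktfuu yjevr gcv qgmch ubcc esp jqgy xfj
Hunk 3: at line 3 remove [yjevr,gcv] add [inmi,oeo,hha] -> 11 lines: yugfb zwpx ktfuu inmi oeo hha qgmch ubcc esp jqgy xfj
Hunk 4: at line 1 remove [ktfuu] add [mef,poyfn] -> 12 lines: yugfb zwpx mef poyfn inmi oeo hha qgmch ubcc esp jqgy xfj
Hunk 5: at line 4 remove [inmi,oeo] add [tzx] -> 11 lines: yugfb zwpx mef poyfn tzx hha qgmch ubcc esp jqgy xfj
Hunk 6: at line 7 remove [ubcc] add [svjh,norw] -> 12 lines: yugfb zwpx mef poyfn tzx hha qgmch svjh norw esp jqgy xfj

Answer: yugfb
zwpx
mef
poyfn
tzx
hha
qgmch
svjh
norw
esp
jqgy
xfj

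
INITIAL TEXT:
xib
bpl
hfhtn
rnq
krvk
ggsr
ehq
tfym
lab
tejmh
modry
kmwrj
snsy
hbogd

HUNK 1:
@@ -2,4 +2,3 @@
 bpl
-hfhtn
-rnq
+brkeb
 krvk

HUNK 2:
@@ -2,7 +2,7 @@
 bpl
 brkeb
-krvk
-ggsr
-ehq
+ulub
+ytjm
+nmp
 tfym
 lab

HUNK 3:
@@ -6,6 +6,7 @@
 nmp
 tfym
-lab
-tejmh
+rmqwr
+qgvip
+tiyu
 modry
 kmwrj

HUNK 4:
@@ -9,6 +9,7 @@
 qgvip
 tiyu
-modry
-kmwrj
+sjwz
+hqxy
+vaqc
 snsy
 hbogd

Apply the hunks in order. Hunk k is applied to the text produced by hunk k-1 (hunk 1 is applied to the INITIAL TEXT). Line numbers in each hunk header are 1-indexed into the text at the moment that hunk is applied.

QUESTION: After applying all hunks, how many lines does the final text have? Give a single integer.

Hunk 1: at line 2 remove [hfhtn,rnq] add [brkeb] -> 13 lines: xib bpl brkeb krvk ggsr ehq tfym lab tejmh modry kmwrj snsy hbogd
Hunk 2: at line 2 remove [krvk,ggsr,ehq] add [ulub,ytjm,nmp] -> 13 lines: xib bpl brkeb ulub ytjm nmp tfym lab tejmh modry kmwrj snsy hbogd
Hunk 3: at line 6 remove [lab,tejmh] add [rmqwr,qgvip,tiyu] -> 14 lines: xib bpl brkeb ulub ytjm nmp tfym rmqwr qgvip tiyu modry kmwrj snsy hbogd
Hunk 4: at line 9 remove [modry,kmwrj] add [sjwz,hqxy,vaqc] -> 15 lines: xib bpl brkeb ulub ytjm nmp tfym rmqwr qgvip tiyu sjwz hqxy vaqc snsy hbogd
Final line count: 15

Answer: 15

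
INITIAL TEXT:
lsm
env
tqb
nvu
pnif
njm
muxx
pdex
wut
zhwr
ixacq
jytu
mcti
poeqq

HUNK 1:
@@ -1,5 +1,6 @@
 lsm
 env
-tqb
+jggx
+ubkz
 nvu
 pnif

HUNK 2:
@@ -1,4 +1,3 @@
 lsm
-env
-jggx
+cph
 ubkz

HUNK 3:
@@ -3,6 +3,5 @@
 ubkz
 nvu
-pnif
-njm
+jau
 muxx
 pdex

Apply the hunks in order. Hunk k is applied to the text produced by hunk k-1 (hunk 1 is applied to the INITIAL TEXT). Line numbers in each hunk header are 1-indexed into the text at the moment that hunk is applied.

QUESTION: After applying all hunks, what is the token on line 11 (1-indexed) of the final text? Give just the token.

Answer: jytu

Derivation:
Hunk 1: at line 1 remove [tqb] add [jggx,ubkz] -> 15 lines: lsm env jggx ubkz nvu pnif njm muxx pdex wut zhwr ixacq jytu mcti poeqq
Hunk 2: at line 1 remove [env,jggx] add [cph] -> 14 lines: lsm cph ubkz nvu pnif njm muxx pdex wut zhwr ixacq jytu mcti poeqq
Hunk 3: at line 3 remove [pnif,njm] add [jau] -> 13 lines: lsm cph ubkz nvu jau muxx pdex wut zhwr ixacq jytu mcti poeqq
Final line 11: jytu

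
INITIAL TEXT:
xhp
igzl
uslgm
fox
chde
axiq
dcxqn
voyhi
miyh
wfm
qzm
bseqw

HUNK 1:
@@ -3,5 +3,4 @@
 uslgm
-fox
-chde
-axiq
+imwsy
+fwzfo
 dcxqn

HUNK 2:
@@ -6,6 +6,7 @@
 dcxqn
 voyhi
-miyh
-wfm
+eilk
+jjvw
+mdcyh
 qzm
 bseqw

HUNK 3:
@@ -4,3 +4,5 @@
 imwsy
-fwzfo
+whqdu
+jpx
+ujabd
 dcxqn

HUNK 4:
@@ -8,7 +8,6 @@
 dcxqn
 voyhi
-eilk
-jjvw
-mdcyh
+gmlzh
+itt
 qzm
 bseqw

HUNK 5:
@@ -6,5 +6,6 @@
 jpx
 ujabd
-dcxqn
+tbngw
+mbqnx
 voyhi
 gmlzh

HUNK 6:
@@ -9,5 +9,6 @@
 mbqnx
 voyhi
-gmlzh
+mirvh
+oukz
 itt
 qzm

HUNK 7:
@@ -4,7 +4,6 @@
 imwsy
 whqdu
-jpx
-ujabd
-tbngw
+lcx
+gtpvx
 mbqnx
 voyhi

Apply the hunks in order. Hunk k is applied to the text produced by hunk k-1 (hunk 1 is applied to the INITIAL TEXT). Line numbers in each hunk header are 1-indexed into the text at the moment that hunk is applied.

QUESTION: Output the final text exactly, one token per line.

Hunk 1: at line 3 remove [fox,chde,axiq] add [imwsy,fwzfo] -> 11 lines: xhp igzl uslgm imwsy fwzfo dcxqn voyhi miyh wfm qzm bseqw
Hunk 2: at line 6 remove [miyh,wfm] add [eilk,jjvw,mdcyh] -> 12 lines: xhp igzl uslgm imwsy fwzfo dcxqn voyhi eilk jjvw mdcyh qzm bseqw
Hunk 3: at line 4 remove [fwzfo] add [whqdu,jpx,ujabd] -> 14 lines: xhp igzl uslgm imwsy whqdu jpx ujabd dcxqn voyhi eilk jjvw mdcyh qzm bseqw
Hunk 4: at line 8 remove [eilk,jjvw,mdcyh] add [gmlzh,itt] -> 13 lines: xhp igzl uslgm imwsy whqdu jpx ujabd dcxqn voyhi gmlzh itt qzm bseqw
Hunk 5: at line 6 remove [dcxqn] add [tbngw,mbqnx] -> 14 lines: xhp igzl uslgm imwsy whqdu jpx ujabd tbngw mbqnx voyhi gmlzh itt qzm bseqw
Hunk 6: at line 9 remove [gmlzh] add [mirvh,oukz] -> 15 lines: xhp igzl uslgm imwsy whqdu jpx ujabd tbngw mbqnx voyhi mirvh oukz itt qzm bseqw
Hunk 7: at line 4 remove [jpx,ujabd,tbngw] add [lcx,gtpvx] -> 14 lines: xhp igzl uslgm imwsy whqdu lcx gtpvx mbqnx voyhi mirvh oukz itt qzm bseqw

Answer: xhp
igzl
uslgm
imwsy
whqdu
lcx
gtpvx
mbqnx
voyhi
mirvh
oukz
itt
qzm
bseqw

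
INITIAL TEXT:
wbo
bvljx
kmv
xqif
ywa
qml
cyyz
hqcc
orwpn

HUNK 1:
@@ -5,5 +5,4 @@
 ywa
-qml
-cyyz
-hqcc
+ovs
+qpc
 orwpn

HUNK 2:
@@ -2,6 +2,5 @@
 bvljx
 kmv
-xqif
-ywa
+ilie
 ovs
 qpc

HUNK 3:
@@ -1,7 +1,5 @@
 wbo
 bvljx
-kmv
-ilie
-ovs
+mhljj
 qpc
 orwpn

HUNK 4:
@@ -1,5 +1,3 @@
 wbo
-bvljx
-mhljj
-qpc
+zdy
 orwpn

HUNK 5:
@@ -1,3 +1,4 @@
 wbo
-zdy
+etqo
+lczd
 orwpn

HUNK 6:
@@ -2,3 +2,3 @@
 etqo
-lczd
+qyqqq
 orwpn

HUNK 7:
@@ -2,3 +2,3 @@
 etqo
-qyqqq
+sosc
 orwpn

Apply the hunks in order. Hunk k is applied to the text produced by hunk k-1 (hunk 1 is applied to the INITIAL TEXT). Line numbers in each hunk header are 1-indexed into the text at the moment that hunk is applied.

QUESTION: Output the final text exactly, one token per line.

Answer: wbo
etqo
sosc
orwpn

Derivation:
Hunk 1: at line 5 remove [qml,cyyz,hqcc] add [ovs,qpc] -> 8 lines: wbo bvljx kmv xqif ywa ovs qpc orwpn
Hunk 2: at line 2 remove [xqif,ywa] add [ilie] -> 7 lines: wbo bvljx kmv ilie ovs qpc orwpn
Hunk 3: at line 1 remove [kmv,ilie,ovs] add [mhljj] -> 5 lines: wbo bvljx mhljj qpc orwpn
Hunk 4: at line 1 remove [bvljx,mhljj,qpc] add [zdy] -> 3 lines: wbo zdy orwpn
Hunk 5: at line 1 remove [zdy] add [etqo,lczd] -> 4 lines: wbo etqo lczd orwpn
Hunk 6: at line 2 remove [lczd] add [qyqqq] -> 4 lines: wbo etqo qyqqq orwpn
Hunk 7: at line 2 remove [qyqqq] add [sosc] -> 4 lines: wbo etqo sosc orwpn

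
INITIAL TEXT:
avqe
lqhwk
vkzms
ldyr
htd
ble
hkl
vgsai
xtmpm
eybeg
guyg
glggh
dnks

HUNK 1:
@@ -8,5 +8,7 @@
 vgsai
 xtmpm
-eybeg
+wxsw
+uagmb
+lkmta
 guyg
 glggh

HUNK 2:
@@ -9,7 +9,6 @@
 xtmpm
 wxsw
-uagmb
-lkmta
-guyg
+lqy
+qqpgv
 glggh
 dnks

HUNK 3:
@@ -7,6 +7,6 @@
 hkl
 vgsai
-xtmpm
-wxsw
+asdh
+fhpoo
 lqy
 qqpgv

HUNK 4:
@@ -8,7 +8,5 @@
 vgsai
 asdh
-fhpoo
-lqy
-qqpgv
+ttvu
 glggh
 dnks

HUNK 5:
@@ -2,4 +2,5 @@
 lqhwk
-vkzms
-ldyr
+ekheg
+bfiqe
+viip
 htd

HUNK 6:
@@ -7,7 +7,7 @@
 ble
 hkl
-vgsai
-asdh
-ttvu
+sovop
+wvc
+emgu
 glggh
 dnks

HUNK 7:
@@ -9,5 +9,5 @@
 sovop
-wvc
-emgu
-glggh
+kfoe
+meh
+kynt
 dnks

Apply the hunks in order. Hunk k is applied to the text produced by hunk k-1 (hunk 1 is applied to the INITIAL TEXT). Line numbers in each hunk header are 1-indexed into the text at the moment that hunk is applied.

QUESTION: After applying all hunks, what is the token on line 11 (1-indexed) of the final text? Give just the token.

Hunk 1: at line 8 remove [eybeg] add [wxsw,uagmb,lkmta] -> 15 lines: avqe lqhwk vkzms ldyr htd ble hkl vgsai xtmpm wxsw uagmb lkmta guyg glggh dnks
Hunk 2: at line 9 remove [uagmb,lkmta,guyg] add [lqy,qqpgv] -> 14 lines: avqe lqhwk vkzms ldyr htd ble hkl vgsai xtmpm wxsw lqy qqpgv glggh dnks
Hunk 3: at line 7 remove [xtmpm,wxsw] add [asdh,fhpoo] -> 14 lines: avqe lqhwk vkzms ldyr htd ble hkl vgsai asdh fhpoo lqy qqpgv glggh dnks
Hunk 4: at line 8 remove [fhpoo,lqy,qqpgv] add [ttvu] -> 12 lines: avqe lqhwk vkzms ldyr htd ble hkl vgsai asdh ttvu glggh dnks
Hunk 5: at line 2 remove [vkzms,ldyr] add [ekheg,bfiqe,viip] -> 13 lines: avqe lqhwk ekheg bfiqe viip htd ble hkl vgsai asdh ttvu glggh dnks
Hunk 6: at line 7 remove [vgsai,asdh,ttvu] add [sovop,wvc,emgu] -> 13 lines: avqe lqhwk ekheg bfiqe viip htd ble hkl sovop wvc emgu glggh dnks
Hunk 7: at line 9 remove [wvc,emgu,glggh] add [kfoe,meh,kynt] -> 13 lines: avqe lqhwk ekheg bfiqe viip htd ble hkl sovop kfoe meh kynt dnks
Final line 11: meh

Answer: meh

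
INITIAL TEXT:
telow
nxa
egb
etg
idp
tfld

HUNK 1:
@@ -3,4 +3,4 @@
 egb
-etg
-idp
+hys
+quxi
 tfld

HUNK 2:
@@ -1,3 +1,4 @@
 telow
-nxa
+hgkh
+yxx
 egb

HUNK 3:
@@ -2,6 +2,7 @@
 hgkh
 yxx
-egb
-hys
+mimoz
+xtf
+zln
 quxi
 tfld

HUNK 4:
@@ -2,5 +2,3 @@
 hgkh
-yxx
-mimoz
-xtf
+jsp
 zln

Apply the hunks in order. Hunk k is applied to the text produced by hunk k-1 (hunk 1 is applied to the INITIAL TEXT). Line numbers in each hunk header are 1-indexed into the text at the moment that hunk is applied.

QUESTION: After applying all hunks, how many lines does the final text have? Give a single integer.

Hunk 1: at line 3 remove [etg,idp] add [hys,quxi] -> 6 lines: telow nxa egb hys quxi tfld
Hunk 2: at line 1 remove [nxa] add [hgkh,yxx] -> 7 lines: telow hgkh yxx egb hys quxi tfld
Hunk 3: at line 2 remove [egb,hys] add [mimoz,xtf,zln] -> 8 lines: telow hgkh yxx mimoz xtf zln quxi tfld
Hunk 4: at line 2 remove [yxx,mimoz,xtf] add [jsp] -> 6 lines: telow hgkh jsp zln quxi tfld
Final line count: 6

Answer: 6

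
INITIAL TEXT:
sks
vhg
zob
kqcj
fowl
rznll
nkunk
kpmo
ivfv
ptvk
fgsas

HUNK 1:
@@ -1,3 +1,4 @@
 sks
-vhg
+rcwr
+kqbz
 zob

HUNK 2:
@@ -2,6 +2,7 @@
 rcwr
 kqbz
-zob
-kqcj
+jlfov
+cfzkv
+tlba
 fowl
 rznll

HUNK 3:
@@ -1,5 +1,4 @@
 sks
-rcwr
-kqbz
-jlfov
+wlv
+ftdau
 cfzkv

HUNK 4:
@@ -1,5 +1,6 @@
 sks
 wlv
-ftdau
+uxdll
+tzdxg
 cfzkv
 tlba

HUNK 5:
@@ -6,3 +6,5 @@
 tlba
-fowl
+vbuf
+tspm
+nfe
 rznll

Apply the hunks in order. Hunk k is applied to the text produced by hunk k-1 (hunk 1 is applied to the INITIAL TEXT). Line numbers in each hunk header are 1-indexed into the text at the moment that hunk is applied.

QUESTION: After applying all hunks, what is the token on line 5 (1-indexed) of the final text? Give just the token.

Hunk 1: at line 1 remove [vhg] add [rcwr,kqbz] -> 12 lines: sks rcwr kqbz zob kqcj fowl rznll nkunk kpmo ivfv ptvk fgsas
Hunk 2: at line 2 remove [zob,kqcj] add [jlfov,cfzkv,tlba] -> 13 lines: sks rcwr kqbz jlfov cfzkv tlba fowl rznll nkunk kpmo ivfv ptvk fgsas
Hunk 3: at line 1 remove [rcwr,kqbz,jlfov] add [wlv,ftdau] -> 12 lines: sks wlv ftdau cfzkv tlba fowl rznll nkunk kpmo ivfv ptvk fgsas
Hunk 4: at line 1 remove [ftdau] add [uxdll,tzdxg] -> 13 lines: sks wlv uxdll tzdxg cfzkv tlba fowl rznll nkunk kpmo ivfv ptvk fgsas
Hunk 5: at line 6 remove [fowl] add [vbuf,tspm,nfe] -> 15 lines: sks wlv uxdll tzdxg cfzkv tlba vbuf tspm nfe rznll nkunk kpmo ivfv ptvk fgsas
Final line 5: cfzkv

Answer: cfzkv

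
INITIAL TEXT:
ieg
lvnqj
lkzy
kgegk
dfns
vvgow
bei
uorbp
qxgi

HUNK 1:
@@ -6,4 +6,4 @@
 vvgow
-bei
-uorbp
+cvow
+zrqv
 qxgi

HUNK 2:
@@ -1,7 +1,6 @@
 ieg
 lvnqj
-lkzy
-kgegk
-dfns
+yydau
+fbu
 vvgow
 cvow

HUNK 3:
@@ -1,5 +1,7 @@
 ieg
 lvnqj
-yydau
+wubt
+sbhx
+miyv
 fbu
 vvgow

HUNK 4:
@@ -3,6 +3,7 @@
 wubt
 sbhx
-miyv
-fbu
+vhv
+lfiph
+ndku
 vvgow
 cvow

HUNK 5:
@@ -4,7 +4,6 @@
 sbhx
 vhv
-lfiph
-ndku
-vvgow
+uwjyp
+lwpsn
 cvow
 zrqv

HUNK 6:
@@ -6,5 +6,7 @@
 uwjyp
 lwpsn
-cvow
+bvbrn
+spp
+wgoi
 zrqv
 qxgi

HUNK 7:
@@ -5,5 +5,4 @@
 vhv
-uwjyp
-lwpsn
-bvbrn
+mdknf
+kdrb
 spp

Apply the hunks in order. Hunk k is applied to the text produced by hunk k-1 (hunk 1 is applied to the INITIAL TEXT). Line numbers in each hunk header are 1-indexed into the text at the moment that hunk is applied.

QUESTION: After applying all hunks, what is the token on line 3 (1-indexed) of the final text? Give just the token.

Answer: wubt

Derivation:
Hunk 1: at line 6 remove [bei,uorbp] add [cvow,zrqv] -> 9 lines: ieg lvnqj lkzy kgegk dfns vvgow cvow zrqv qxgi
Hunk 2: at line 1 remove [lkzy,kgegk,dfns] add [yydau,fbu] -> 8 lines: ieg lvnqj yydau fbu vvgow cvow zrqv qxgi
Hunk 3: at line 1 remove [yydau] add [wubt,sbhx,miyv] -> 10 lines: ieg lvnqj wubt sbhx miyv fbu vvgow cvow zrqv qxgi
Hunk 4: at line 3 remove [miyv,fbu] add [vhv,lfiph,ndku] -> 11 lines: ieg lvnqj wubt sbhx vhv lfiph ndku vvgow cvow zrqv qxgi
Hunk 5: at line 4 remove [lfiph,ndku,vvgow] add [uwjyp,lwpsn] -> 10 lines: ieg lvnqj wubt sbhx vhv uwjyp lwpsn cvow zrqv qxgi
Hunk 6: at line 6 remove [cvow] add [bvbrn,spp,wgoi] -> 12 lines: ieg lvnqj wubt sbhx vhv uwjyp lwpsn bvbrn spp wgoi zrqv qxgi
Hunk 7: at line 5 remove [uwjyp,lwpsn,bvbrn] add [mdknf,kdrb] -> 11 lines: ieg lvnqj wubt sbhx vhv mdknf kdrb spp wgoi zrqv qxgi
Final line 3: wubt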